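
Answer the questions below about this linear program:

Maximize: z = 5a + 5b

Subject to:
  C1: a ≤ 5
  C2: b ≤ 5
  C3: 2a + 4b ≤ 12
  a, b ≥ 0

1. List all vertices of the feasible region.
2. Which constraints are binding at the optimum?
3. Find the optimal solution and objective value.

1. (0, 0), (5, 0), (5, 0.5), (0, 3)
2. C1, C3
3. a = 5, b = 0.5, z = 27.5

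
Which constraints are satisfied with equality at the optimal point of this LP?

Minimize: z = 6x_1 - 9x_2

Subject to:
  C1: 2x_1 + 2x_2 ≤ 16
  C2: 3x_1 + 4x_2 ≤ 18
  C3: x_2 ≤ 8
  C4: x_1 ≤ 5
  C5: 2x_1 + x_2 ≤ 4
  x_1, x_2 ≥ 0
Optimal: x_1 = 0, x_2 = 4
Binding: C5, x_1 ≥ 0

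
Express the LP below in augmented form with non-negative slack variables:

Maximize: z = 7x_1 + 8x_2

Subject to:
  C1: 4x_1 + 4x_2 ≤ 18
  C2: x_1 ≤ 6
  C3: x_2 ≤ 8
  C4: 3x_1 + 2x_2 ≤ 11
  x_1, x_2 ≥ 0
max z = 7x_1 + 8x_2

s.t.
  4x_1 + 4x_2 + s1 = 18
  x_1 + s2 = 6
  x_2 + s3 = 8
  3x_1 + 2x_2 + s4 = 11
  x_1, x_2, s1, s2, s3, s4 ≥ 0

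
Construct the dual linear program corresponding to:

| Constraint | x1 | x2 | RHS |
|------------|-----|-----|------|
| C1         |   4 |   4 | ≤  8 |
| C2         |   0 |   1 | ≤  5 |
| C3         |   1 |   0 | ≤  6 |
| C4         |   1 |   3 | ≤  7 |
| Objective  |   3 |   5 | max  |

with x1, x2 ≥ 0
Minimize: z = 8y1 + 5y2 + 6y3 + 7y4

Subject to:
  C1: -4y1 - y3 - y4 ≤ -3
  C2: -4y1 - y2 - 3y4 ≤ -5
  y1, y2, y3, y4 ≥ 0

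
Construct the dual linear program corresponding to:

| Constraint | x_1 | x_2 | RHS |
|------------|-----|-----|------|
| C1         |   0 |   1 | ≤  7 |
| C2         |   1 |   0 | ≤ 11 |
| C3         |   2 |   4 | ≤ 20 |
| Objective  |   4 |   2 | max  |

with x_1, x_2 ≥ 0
Minimize: z = 7y1 + 11y2 + 20y3

Subject to:
  C1: -y2 - 2y3 ≤ -4
  C2: -y1 - 4y3 ≤ -2
  y1, y2, y3 ≥ 0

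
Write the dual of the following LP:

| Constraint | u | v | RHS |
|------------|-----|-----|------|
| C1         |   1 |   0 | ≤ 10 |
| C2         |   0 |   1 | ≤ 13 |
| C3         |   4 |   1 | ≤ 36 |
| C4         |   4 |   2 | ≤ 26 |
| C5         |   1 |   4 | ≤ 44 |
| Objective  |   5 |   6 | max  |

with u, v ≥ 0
Minimize: z = 10y1 + 13y2 + 36y3 + 26y4 + 44y5

Subject to:
  C1: -y1 - 4y3 - 4y4 - y5 ≤ -5
  C2: -y2 - y3 - 2y4 - 4y5 ≤ -6
  y1, y2, y3, y4, y5 ≥ 0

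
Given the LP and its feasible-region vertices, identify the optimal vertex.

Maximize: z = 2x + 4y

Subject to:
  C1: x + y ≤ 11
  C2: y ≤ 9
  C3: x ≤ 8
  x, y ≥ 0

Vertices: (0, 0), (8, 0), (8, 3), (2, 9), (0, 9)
Evaluating z = 2x + 4y at each vertex:
  (0, 0): z = 0
  (8, 0): z = 16
  (8, 3): z = 28
  (2, 9): z = 40
  (0, 9): z = 36

The largest value is z = 40, attained at (2, 9).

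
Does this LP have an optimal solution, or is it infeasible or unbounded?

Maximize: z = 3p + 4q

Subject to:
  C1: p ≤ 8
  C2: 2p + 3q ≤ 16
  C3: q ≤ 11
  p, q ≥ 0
The point (8, 0) satisfies every constraint, so the LP is feasible; the constraints give p ≤ 8 and q ≤ 11, which with p, q ≥ 0 keep the feasible region inside a bounded box. A feasible, bounded LP attains a finite optimum at a vertex.

Bounded optimum: z* = 24 at (8, 0).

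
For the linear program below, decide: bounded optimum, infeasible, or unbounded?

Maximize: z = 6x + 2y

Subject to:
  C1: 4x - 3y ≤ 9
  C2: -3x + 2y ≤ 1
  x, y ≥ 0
Feasible point: (0, 0) satisfies every constraint, so the LP is feasible.
Direction d = (3, 4): for each constraint row a, a·d ≤ 0 —
  (4)(3) + (-3)(4) = 0 ≤ 0
  (-3)(3) + (2)(4) = -1 ≤ 0
and d ≥ 0, so (0, 0) + t·d stays feasible for every t ≥ 0. Along this ray z = 6x + 2y changes by 26 per unit t, so z → +∞.

Unbounded — the objective can increase without bound over the feasible region.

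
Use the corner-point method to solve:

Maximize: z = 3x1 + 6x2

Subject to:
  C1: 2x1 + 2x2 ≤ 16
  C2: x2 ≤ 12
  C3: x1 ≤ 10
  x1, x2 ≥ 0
Each vertex is the intersection of two constraint boundaries that also satisfies all remaining constraints:
  x1 = 0 and x2 = 0 → (0, 0)
  2x1 + 2x2 = 16 and x2 = 0 → (8, 0)
  2x1 + 2x2 = 16 and x1 = 0 → (0, 8)

Evaluating z = 3x1 + 6x2 at each vertex:
  (0, 0): z = 0
  (8, 0): z = 24
  (0, 8): z = 48

The maximum is at (0, 8) with z = 48.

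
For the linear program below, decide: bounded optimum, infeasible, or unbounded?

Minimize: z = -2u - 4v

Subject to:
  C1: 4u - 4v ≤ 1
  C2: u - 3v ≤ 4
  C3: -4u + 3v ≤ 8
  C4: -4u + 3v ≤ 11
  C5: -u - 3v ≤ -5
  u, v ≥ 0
Feasible point: (0, 2) satisfies every constraint, so the LP is feasible.
Direction d = (1, 1): for each constraint row a, a·d ≤ 0 —
  (4)(1) + (-4)(1) = 0 ≤ 0
  (1)(1) + (-3)(1) = -2 ≤ 0
  (-4)(1) + (3)(1) = -1 ≤ 0
  (-4)(1) + (3)(1) = -1 ≤ 0
  (-1)(1) + (-3)(1) = -4 ≤ 0
and d ≥ 0, so (0, 2) + t·d stays feasible for every t ≥ 0. Along this ray z = -2u - 4v changes by -6 per unit t, so z → −∞.

The LP is unbounded; z can be made arbitrarily small.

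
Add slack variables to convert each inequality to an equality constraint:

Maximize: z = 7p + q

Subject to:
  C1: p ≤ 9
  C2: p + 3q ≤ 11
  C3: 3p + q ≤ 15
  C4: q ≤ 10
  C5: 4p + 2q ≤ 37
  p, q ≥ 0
max z = 7p + q

s.t.
  p + s1 = 9
  p + 3q + s2 = 11
  3p + q + s3 = 15
  q + s4 = 10
  4p + 2q + s5 = 37
  p, q, s1, s2, s3, s4, s5 ≥ 0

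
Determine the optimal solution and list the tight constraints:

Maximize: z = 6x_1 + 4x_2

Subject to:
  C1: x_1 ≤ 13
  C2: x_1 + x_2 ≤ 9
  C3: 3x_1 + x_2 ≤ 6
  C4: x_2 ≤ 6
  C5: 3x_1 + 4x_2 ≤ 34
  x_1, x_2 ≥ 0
Optimal: x_1 = 0, x_2 = 6
Slack at optimum:
  C1: slack = 13
  C2: slack = 3
  C3: slack = 0 (binding)
  C4: slack = 0 (binding)
  C5: slack = 10
  x_1 ≥ 0: x_1 = 0 (binding)
  x_2 ≥ 0: x_2 = 6
Binding constraints: C3, C4, x_1 ≥ 0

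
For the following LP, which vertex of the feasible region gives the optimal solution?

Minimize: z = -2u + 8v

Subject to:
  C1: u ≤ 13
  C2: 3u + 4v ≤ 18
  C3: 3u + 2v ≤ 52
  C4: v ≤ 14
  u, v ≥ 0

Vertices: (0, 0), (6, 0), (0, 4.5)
(6, 0) with z = -12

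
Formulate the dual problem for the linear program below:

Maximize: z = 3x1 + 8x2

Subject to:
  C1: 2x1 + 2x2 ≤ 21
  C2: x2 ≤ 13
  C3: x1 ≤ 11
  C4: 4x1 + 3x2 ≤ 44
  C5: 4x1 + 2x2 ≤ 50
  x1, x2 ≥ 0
Minimize: z = 21y1 + 13y2 + 11y3 + 44y4 + 50y5

Subject to:
  C1: -2y1 - y3 - 4y4 - 4y5 ≤ -3
  C2: -2y1 - y2 - 3y4 - 2y5 ≤ -8
  y1, y2, y3, y4, y5 ≥ 0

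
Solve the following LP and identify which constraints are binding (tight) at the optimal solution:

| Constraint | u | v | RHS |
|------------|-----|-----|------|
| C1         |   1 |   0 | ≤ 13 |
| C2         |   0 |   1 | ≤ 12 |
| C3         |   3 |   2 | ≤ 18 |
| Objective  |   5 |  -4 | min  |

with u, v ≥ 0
Optimal: u = 0, v = 9
Slack at optimum:
  C1: slack = 13
  C2: slack = 3
  C3: slack = 0 (binding)
  u ≥ 0: u = 0 (binding)
  v ≥ 0: v = 9
Binding constraints: C3, u ≥ 0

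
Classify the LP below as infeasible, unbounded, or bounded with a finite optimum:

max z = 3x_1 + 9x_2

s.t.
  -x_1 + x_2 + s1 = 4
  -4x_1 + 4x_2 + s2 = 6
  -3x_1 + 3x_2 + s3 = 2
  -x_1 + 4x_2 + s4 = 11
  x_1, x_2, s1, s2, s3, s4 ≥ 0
Feasible point: (0, 0) satisfies every constraint, so the LP is feasible.
Direction d = (1, 0): for each constraint row a, a·d ≤ 0 —
  (-1)(1) + (1)(0) = -1 ≤ 0
  (-4)(1) + (4)(0) = -4 ≤ 0
  (-3)(1) + (3)(0) = -3 ≤ 0
  (-1)(1) + (4)(0) = -1 ≤ 0
and d ≥ 0, so (0, 0) + t·d stays feasible for every t ≥ 0. Along this ray z = 3x_1 + 9x_2 changes by 3 per unit t, so z → +∞.

The LP is unbounded; z can be made arbitrarily large.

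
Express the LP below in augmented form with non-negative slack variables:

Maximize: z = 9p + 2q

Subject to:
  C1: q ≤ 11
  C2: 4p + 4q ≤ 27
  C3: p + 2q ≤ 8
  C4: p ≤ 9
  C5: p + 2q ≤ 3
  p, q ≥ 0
max z = 9p + 2q

s.t.
  q + s1 = 11
  4p + 4q + s2 = 27
  p + 2q + s3 = 8
  p + s4 = 9
  p + 2q + s5 = 3
  p, q, s1, s2, s3, s4, s5 ≥ 0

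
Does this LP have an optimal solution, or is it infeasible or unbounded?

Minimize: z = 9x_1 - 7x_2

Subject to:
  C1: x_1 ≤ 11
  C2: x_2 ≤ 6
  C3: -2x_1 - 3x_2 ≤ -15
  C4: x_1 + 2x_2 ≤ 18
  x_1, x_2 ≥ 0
The point (0, 6) satisfies every constraint, so the LP is feasible; the constraints give x_1 ≤ 11 and x_2 ≤ 6, which with x_1, x_2 ≥ 0 keep the feasible region inside a bounded box. A feasible, bounded LP attains a finite optimum at a vertex.

Evaluating z = 9x_1 - 7x_2 at each vertex:
  (7.5, 0): z = 67.5
  (11, 0): z = 99
  (11, 3.5): z = 74.5
  (6, 6): z = 12
  (0, 6): z = -42
  (0, 5): z = -35

Bounded optimum: z* = -42 at (0, 6).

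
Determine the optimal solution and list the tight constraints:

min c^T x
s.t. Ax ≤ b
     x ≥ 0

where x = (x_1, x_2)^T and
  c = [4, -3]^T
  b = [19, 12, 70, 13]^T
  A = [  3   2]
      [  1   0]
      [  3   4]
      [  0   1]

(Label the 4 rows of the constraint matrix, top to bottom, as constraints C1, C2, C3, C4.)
Optimal: x_1 = 0, x_2 = 9.5
Binding: C1, x_1 ≥ 0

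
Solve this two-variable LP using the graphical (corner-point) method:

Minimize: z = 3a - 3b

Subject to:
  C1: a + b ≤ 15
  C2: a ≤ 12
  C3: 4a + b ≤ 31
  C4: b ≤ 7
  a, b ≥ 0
Each vertex is the intersection of two constraint boundaries that also satisfies all remaining constraints:
  a = 0 and b = 0 → (0, 0)
  4a + b = 31 and b = 0 → (7.75, 0)
  4a + b = 31 and b = 7 → (6, 7)
  b = 7 and a = 0 → (0, 7)

Evaluating z = 3a - 3b at each vertex:
  (0, 0): z = 0
  (7.75, 0): z = 23.25
  (6, 7): z = -3
  (0, 7): z = -21

The minimum is at (0, 7) with z = -21.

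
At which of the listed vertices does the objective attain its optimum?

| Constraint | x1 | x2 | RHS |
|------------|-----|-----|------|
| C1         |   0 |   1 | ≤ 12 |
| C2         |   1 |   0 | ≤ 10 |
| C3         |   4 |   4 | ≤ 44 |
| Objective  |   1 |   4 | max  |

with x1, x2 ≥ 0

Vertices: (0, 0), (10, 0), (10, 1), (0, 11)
Evaluating z = x1 + 4x2 at each vertex:
  (0, 0): z = 0
  (10, 0): z = 10
  (10, 1): z = 14
  (0, 11): z = 44

The largest value is z = 44, attained at (0, 11).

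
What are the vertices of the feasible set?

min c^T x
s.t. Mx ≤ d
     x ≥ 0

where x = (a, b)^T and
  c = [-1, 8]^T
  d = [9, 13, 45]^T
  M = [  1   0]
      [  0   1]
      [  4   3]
Each vertex is the intersection of two constraint boundaries that also satisfies all remaining constraints:
  a = 0 and b = 0 → (0, 0)
  a = 9 and b = 0 → (9, 0)
  a = 9 and 4a + 3b = 45 → (9, 3)
  b = 13 and 4a + 3b = 45 → (1.5, 13)
  b = 13 and a = 0 → (0, 13)

Vertices: (0, 0), (9, 0), (9, 3), (1.5, 13), (0, 13)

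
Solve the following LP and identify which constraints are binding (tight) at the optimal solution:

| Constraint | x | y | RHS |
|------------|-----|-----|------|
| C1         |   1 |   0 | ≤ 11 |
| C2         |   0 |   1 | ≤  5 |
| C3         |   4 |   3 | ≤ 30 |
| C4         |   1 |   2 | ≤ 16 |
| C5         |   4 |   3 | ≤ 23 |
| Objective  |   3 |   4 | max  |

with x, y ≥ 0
Optimal: x = 2, y = 5
Slack at optimum:
  C1: slack = 9
  C2: slack = 0 (binding)
  C3: slack = 7
  C4: slack = 4
  C5: slack = 0 (binding)
  x ≥ 0: x = 2
  y ≥ 0: y = 5
Binding constraints: C2, C5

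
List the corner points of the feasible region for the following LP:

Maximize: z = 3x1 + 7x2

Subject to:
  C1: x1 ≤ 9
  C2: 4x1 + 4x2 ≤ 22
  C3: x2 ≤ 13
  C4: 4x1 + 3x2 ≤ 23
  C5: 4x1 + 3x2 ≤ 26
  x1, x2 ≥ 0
Each vertex is the intersection of two constraint boundaries that also satisfies all remaining constraints:
  x1 = 0 and x2 = 0 → (0, 0)
  4x1 + 4x2 = 22 and x2 = 0 → (5.5, 0)
  4x1 + 4x2 = 22 and x1 = 0 → (0, 5.5)

Vertices: (0, 0), (5.5, 0), (0, 5.5)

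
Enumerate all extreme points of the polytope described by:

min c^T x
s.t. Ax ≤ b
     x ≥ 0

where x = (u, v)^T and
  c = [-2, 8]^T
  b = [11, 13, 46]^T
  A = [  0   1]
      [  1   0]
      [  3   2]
Each vertex is the intersection of two constraint boundaries that also satisfies all remaining constraints:
  u = 0 and v = 0 → (0, 0)
  u = 13 and v = 0 → (13, 0)
  u = 13 and 3u + 2v = 46 → (13, 3.5)
  v = 11 and 3u + 2v = 46 → (8, 11)
  v = 11 and u = 0 → (0, 11)

Vertices: (0, 0), (13, 0), (13, 3.5), (8, 11), (0, 11)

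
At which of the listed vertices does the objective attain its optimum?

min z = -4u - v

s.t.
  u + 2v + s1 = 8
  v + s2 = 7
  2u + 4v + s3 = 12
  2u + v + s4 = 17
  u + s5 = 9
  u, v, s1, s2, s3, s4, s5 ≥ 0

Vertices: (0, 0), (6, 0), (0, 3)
Evaluating z = -4u - v at each vertex:
  (0, 0): z = 0
  (6, 0): z = -24
  (0, 3): z = -3

The smallest value is z = -24, attained at (6, 0).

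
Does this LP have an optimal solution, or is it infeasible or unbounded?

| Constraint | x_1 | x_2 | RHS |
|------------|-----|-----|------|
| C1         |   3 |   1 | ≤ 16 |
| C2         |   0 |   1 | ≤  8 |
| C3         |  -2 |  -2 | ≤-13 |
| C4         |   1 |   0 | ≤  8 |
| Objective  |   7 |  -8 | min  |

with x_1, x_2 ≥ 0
The point (0, 8) satisfies every constraint, so the LP is feasible; the constraints give x_1 ≤ 8 and x_2 ≤ 8, which with x_1, x_2 ≥ 0 keep the feasible region inside a bounded box. A feasible, bounded LP attains a finite optimum at a vertex.

The LP has an optimal solution: (0, 8) with z = -64.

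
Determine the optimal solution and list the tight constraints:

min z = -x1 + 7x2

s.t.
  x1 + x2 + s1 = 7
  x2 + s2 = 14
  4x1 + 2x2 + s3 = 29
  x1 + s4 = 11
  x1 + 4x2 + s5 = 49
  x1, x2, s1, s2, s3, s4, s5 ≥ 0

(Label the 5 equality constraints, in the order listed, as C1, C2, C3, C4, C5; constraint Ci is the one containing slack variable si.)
Optimal: x1 = 7, x2 = 0
Slack at optimum:
  C1: slack = 0 (binding)
  C2: slack = 14
  C3: slack = 1
  C4: slack = 4
  C5: slack = 42
  x1 ≥ 0: x1 = 7
  x2 ≥ 0: x2 = 0 (binding)
Binding constraints: C1, x2 ≥ 0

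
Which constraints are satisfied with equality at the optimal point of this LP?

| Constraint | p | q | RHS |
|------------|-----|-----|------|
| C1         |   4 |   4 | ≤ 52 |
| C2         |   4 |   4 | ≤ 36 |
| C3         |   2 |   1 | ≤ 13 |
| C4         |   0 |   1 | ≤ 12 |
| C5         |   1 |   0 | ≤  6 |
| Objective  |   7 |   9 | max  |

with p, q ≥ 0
Optimal: p = 0, q = 9
Binding: C2, p ≥ 0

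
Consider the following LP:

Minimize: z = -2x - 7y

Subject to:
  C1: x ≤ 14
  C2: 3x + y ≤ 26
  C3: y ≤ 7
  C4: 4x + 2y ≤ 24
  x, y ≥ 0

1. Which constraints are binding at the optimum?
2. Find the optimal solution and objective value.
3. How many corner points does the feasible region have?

1. C3, C4
2. x = 2.5, y = 7, z = -54
3. 4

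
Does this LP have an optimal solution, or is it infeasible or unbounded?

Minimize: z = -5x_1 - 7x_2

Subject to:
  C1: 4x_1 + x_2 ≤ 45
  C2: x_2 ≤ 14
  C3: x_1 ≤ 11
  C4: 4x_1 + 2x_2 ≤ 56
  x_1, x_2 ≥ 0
The point (7, 14) satisfies every constraint, so the LP is feasible; the constraints give x_1 ≤ 11 and x_2 ≤ 14, which with x_1, x_2 ≥ 0 keep the feasible region inside a bounded box. A feasible, bounded LP attains a finite optimum at a vertex.

The LP has an optimal solution: (7, 14) with z = -133.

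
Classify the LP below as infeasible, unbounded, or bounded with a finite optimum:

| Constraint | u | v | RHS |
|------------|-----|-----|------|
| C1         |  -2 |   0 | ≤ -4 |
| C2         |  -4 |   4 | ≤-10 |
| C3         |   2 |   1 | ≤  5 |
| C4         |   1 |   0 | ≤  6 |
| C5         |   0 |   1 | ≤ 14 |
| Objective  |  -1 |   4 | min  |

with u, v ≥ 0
The point (2.5, 0) satisfies every constraint, so the LP is feasible; the constraints give u ≤ 6 and v ≤ 14, which with u, v ≥ 0 keep the feasible region inside a bounded box. A feasible, bounded LP attains a finite optimum at a vertex.

Evaluating z = -u + 4v at each vertex:
  (2.5, 0): z = -2.5

Bounded optimum: z* = -2.5 at (2.5, 0).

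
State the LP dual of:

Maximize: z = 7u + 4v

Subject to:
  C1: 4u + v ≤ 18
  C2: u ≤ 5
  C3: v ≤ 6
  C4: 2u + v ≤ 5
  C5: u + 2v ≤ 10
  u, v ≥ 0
Minimize: z = 18y1 + 5y2 + 6y3 + 5y4 + 10y5

Subject to:
  C1: -4y1 - y2 - 2y4 - y5 ≤ -7
  C2: -y1 - y3 - y4 - 2y5 ≤ -4
  y1, y2, y3, y4, y5 ≥ 0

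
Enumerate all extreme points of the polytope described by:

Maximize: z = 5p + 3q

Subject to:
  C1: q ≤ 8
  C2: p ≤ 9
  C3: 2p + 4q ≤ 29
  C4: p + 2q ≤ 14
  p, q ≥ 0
Each vertex is the intersection of two constraint boundaries that also satisfies all remaining constraints:
  p = 0 and q = 0 → (0, 0)
  p = 9 and q = 0 → (9, 0)
  p = 9 and p + 2q = 14 → (9, 2.5)
  p + 2q = 14 and p = 0 → (0, 7)

Vertices: (0, 0), (9, 0), (9, 2.5), (0, 7)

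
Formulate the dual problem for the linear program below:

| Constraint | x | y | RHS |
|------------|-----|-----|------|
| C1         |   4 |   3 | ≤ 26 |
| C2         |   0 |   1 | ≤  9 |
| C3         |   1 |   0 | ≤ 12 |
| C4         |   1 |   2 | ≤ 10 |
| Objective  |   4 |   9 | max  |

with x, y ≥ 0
Minimize: z = 26y1 + 9y2 + 12y3 + 10y4

Subject to:
  C1: -4y1 - y3 - y4 ≤ -4
  C2: -3y1 - y2 - 2y4 ≤ -9
  y1, y2, y3, y4 ≥ 0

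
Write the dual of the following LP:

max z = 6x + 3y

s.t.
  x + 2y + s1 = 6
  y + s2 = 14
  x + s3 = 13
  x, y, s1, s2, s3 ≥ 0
Minimize: z = 6y1 + 14y2 + 13y3

Subject to:
  C1: -y1 - y3 ≤ -6
  C2: -2y1 - y2 ≤ -3
  y1, y2, y3 ≥ 0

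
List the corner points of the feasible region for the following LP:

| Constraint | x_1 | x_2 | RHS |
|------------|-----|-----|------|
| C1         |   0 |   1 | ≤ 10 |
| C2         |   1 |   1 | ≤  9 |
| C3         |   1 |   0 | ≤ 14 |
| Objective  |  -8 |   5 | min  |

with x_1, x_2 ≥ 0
Each vertex is the intersection of two constraint boundaries that also satisfies all remaining constraints:
  x_1 = 0 and x_2 = 0 → (0, 0)
  x_1 + x_2 = 9 and x_2 = 0 → (9, 0)
  x_1 + x_2 = 9 and x_1 = 0 → (0, 9)

Vertices: (0, 0), (9, 0), (0, 9)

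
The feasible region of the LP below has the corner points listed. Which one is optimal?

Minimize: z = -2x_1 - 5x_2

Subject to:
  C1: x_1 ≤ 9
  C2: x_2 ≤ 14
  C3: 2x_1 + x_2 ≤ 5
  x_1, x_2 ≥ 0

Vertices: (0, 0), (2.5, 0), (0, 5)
(0, 5) with z = -25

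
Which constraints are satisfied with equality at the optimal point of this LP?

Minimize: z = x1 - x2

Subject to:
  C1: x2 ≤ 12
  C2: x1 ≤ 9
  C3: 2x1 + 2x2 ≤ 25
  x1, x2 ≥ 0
Optimal: x1 = 0, x2 = 12
Binding: C1, x1 ≥ 0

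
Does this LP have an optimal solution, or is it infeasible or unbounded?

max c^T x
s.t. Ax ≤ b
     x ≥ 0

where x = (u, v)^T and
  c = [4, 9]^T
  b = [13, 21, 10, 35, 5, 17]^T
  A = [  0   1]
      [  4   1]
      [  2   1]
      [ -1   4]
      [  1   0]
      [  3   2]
The point (0, 8.5) satisfies every constraint, so the LP is feasible; the constraints give u ≤ 5 and v ≤ 13, which with u, v ≥ 0 keep the feasible region inside a bounded box. A feasible, bounded LP attains a finite optimum at a vertex.

Evaluating z = 4u + 9v at each vertex:
  (0, 0): z = 0
  (5, 0): z = 20
  (3, 4): z = 48
  (0, 8.5): z = 76.5

The LP has an optimal solution: (0, 8.5) with z = 76.5.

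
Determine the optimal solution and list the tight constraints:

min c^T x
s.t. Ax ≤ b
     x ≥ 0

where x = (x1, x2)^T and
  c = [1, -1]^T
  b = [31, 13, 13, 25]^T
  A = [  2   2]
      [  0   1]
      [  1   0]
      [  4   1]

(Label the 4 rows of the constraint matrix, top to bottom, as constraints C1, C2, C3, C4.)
Optimal: x1 = 0, x2 = 13
Slack at optimum:
  C1: slack = 5
  C2: slack = 0 (binding)
  C3: slack = 13
  C4: slack = 12
  x1 ≥ 0: x1 = 0 (binding)
  x2 ≥ 0: x2 = 13
Binding constraints: C2, x1 ≥ 0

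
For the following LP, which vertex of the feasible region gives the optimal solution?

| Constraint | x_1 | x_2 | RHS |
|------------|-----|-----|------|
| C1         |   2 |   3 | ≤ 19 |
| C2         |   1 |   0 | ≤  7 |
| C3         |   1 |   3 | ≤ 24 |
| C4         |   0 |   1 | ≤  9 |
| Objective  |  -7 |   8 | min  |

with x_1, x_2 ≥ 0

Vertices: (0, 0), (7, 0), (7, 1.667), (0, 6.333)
Evaluating z = -7x_1 + 8x_2 at each vertex:
  (0, 0): z = 0
  (7, 0): z = -49
  (7, 1.667): z = -35.67
  (0, 6.333): z = 50.67

The smallest value is z = -49, attained at (7, 0).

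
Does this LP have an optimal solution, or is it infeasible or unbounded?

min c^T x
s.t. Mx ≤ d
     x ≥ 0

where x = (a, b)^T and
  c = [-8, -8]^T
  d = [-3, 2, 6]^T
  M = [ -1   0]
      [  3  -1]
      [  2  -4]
Feasible point: (3, 7) satisfies every constraint, so the LP is feasible.
Direction d = (0, 1): for each constraint row a, a·d ≤ 0 —
  (-1)(0) + (0)(1) = 0 ≤ 0
  (3)(0) + (-1)(1) = -1 ≤ 0
  (2)(0) + (-4)(1) = -4 ≤ 0
and d ≥ 0, so (3, 7) + t·d stays feasible for every t ≥ 0. Along this ray z = -8a - 8b changes by -8 per unit t, so z → −∞.

Unbounded — the objective can decrease without bound over the feasible region.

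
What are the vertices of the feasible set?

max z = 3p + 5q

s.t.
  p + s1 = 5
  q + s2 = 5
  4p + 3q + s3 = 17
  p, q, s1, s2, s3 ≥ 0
Each vertex is the intersection of two constraint boundaries that also satisfies all remaining constraints:
  p = 0 and q = 0 → (0, 0)
  4p + 3q = 17 and q = 0 → (4.25, 0)
  q = 5 and 4p + 3q = 17 → (0.5, 5)
  q = 5 and p = 0 → (0, 5)

Vertices: (0, 0), (4.25, 0), (0.5, 5), (0, 5)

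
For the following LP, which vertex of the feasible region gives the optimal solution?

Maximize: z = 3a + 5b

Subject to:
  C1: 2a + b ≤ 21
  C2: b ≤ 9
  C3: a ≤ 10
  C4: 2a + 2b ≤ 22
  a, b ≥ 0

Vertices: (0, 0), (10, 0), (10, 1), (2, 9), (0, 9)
(2, 9) with z = 51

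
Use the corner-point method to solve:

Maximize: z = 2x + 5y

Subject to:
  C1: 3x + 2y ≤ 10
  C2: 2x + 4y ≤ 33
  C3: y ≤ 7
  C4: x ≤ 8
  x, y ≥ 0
x = 0, y = 5, z = 25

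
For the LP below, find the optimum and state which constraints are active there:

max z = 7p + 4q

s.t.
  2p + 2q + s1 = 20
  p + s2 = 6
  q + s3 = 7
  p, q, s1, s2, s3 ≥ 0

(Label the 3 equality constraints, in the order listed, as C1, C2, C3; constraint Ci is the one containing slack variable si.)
Optimal: p = 6, q = 4
Slack at optimum:
  C1: slack = 0 (binding)
  C2: slack = 0 (binding)
  C3: slack = 3
  p ≥ 0: p = 6
  q ≥ 0: q = 4
Binding constraints: C1, C2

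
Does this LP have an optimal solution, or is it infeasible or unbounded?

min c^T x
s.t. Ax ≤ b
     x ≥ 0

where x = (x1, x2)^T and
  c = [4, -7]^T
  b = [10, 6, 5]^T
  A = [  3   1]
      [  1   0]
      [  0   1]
The point (0, 5) satisfies every constraint, so the LP is feasible; the constraints give x1 ≤ 6 and x2 ≤ 5, which with x1, x2 ≥ 0 keep the feasible region inside a bounded box. A feasible, bounded LP attains a finite optimum at a vertex.

Evaluating z = 4x1 - 7x2 at each vertex:
  (0, 0): z = 0
  (3.333, 0): z = 13.33
  (1.667, 5): z = -28.33
  (0, 5): z = -35

The LP has an optimal solution: (0, 5) with z = -35.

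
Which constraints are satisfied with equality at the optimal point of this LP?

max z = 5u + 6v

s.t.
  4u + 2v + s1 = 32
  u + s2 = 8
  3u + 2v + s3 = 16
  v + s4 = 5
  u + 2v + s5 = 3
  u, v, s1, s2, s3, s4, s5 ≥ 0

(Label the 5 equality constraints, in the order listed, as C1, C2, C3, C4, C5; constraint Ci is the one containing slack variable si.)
Optimal: u = 3, v = 0
Slack at optimum:
  C1: slack = 20
  C2: slack = 5
  C3: slack = 7
  C4: slack = 5
  C5: slack = 0 (binding)
  u ≥ 0: u = 3
  v ≥ 0: v = 0 (binding)
Binding constraints: C5, v ≥ 0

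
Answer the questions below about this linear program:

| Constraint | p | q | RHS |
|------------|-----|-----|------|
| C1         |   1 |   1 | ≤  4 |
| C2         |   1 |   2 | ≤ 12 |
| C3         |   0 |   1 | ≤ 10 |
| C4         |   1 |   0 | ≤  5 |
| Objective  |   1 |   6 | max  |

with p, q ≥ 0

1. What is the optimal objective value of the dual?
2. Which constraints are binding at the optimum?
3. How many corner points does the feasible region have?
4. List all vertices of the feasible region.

1. 24 (by strong duality, equal to the primal optimum)
2. C1, p ≥ 0
3. 3
4. (0, 0), (4, 0), (0, 4)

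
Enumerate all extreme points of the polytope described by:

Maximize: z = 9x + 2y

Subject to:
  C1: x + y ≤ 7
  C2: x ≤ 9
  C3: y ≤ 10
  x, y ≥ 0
Each vertex is the intersection of two constraint boundaries that also satisfies all remaining constraints:
  x = 0 and y = 0 → (0, 0)
  x + y = 7 and y = 0 → (7, 0)
  x + y = 7 and x = 0 → (0, 7)

Vertices: (0, 0), (7, 0), (0, 7)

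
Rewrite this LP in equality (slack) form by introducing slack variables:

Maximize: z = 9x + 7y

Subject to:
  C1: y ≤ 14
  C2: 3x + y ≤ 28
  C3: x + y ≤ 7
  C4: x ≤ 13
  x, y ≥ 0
max z = 9x + 7y

s.t.
  y + s1 = 14
  3x + y + s2 = 28
  x + y + s3 = 7
  x + s4 = 13
  x, y, s1, s2, s3, s4 ≥ 0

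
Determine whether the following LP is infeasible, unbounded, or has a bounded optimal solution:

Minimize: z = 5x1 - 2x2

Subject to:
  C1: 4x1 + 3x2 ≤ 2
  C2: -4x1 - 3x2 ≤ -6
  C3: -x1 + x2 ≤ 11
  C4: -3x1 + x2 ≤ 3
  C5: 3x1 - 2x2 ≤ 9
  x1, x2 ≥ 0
C1 requires 4x1 + 3x2 ≤ 2, while C2 (-4x1 - 3x2 ≤ -6) is equivalent to 4x1 + 3x2 ≥ 6. Together they would need 6 ≤ 4x1 + 3x2 ≤ 2, which is impossible since 6 > 2. No point satisfies all constraints.

Infeasible: no point satisfies all constraints simultaneously.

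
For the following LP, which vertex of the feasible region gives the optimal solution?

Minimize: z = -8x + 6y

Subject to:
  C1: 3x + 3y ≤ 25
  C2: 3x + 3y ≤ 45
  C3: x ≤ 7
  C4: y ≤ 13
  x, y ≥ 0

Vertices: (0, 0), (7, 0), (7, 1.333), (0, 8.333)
Evaluating z = -8x + 6y at each vertex:
  (0, 0): z = 0
  (7, 0): z = -56
  (7, 1.333): z = -48
  (0, 8.333): z = 50

The smallest value is z = -56, attained at (7, 0).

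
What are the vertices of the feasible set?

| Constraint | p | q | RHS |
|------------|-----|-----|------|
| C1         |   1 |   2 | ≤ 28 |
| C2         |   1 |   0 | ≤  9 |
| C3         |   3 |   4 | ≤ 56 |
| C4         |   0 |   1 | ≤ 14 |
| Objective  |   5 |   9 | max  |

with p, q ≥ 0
Each vertex is the intersection of two constraint boundaries that also satisfies all remaining constraints:
  p = 0 and q = 0 → (0, 0)
  p = 9 and q = 0 → (9, 0)
  p = 9 and 3p + 4q = 56 → (9, 7.25)
  p + 2q = 28 and 3p + 4q = 56 → (0, 14)

Vertices: (0, 0), (9, 0), (9, 7.25), (0, 14)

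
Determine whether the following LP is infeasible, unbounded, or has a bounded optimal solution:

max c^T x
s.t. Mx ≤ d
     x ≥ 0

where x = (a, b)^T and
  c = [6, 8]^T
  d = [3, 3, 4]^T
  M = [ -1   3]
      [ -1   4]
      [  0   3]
Feasible point: (0, 0) satisfies every constraint, so the LP is feasible.
Direction d = (1, 0): for each constraint row a, a·d ≤ 0 —
  (-1)(1) + (3)(0) = -1 ≤ 0
  (-1)(1) + (4)(0) = -1 ≤ 0
  (0)(1) + (3)(0) = 0 ≤ 0
and d ≥ 0, so (0, 0) + t·d stays feasible for every t ≥ 0. Along this ray z = 6a + 8b changes by 6 per unit t, so z → +∞.

Unbounded — the objective can increase without bound over the feasible region.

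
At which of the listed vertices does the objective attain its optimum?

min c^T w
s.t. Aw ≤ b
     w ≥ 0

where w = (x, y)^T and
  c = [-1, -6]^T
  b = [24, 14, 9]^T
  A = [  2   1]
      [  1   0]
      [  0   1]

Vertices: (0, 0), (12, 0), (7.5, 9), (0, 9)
(7.5, 9) with z = -61.5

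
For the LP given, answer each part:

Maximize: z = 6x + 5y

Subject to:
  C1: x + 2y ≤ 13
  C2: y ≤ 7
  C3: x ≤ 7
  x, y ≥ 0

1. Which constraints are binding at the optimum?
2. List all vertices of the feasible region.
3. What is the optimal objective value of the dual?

1. C1, C3
2. (0, 0), (7, 0), (7, 3), (0, 6.5)
3. 57 (by strong duality, equal to the primal optimum)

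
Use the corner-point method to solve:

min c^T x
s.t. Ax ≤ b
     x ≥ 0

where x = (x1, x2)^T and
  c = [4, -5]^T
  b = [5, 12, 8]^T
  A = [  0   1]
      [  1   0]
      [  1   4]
x1 = 0, x2 = 2, z = -10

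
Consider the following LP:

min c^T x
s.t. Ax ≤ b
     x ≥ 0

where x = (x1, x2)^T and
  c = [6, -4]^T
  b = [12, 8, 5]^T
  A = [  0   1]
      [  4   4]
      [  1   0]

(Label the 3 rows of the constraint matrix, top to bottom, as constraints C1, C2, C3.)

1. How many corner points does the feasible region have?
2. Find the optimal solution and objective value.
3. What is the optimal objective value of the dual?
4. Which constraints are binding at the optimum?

1. 3
2. x1 = 0, x2 = 2, z = -8
3. -8 (by strong duality, equal to the primal optimum)
4. C2, x1 ≥ 0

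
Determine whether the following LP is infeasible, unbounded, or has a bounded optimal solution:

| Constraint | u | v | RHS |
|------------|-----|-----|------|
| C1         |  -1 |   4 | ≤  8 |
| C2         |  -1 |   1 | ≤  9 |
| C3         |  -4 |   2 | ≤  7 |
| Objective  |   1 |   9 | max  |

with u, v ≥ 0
Feasible point: (0, 0) satisfies every constraint, so the LP is feasible.
Direction d = (1, 0): for each constraint row a, a·d ≤ 0 —
  (-1)(1) + (4)(0) = -1 ≤ 0
  (-1)(1) + (1)(0) = -1 ≤ 0
  (-4)(1) + (2)(0) = -4 ≤ 0
and d ≥ 0, so (0, 0) + t·d stays feasible for every t ≥ 0. Along this ray z = u + 9v changes by 1 per unit t, so z → +∞.

Unbounded — the objective can increase without bound over the feasible region.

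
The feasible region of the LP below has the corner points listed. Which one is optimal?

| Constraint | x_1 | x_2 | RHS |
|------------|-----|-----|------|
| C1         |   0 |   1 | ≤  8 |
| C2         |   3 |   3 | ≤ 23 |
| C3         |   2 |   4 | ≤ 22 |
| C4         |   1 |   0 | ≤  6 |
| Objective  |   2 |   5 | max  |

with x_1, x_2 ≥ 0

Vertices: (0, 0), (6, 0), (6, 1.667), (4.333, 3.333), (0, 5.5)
Evaluating z = 2x_1 + 5x_2 at each vertex:
  (0, 0): z = 0
  (6, 0): z = 12
  (6, 1.667): z = 20.33
  (4.333, 3.333): z = 25.33
  (0, 5.5): z = 27.5

The largest value is z = 27.5, attained at (0, 5.5).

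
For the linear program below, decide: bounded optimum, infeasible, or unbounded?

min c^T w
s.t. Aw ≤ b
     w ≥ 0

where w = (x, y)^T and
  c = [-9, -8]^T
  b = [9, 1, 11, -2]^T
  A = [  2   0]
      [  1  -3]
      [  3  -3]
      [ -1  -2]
Feasible point: (0, 1) satisfies every constraint, so the LP is feasible.
Direction d = (0, 1): for each constraint row a, a·d ≤ 0 —
  (2)(0) + (0)(1) = 0 ≤ 0
  (1)(0) + (-3)(1) = -3 ≤ 0
  (3)(0) + (-3)(1) = -3 ≤ 0
  (-1)(0) + (-2)(1) = -2 ≤ 0
and d ≥ 0, so (0, 1) + t·d stays feasible for every t ≥ 0. Along this ray z = -9x - 8y changes by -8 per unit t, so z → −∞.

Unbounded — the objective can decrease without bound over the feasible region.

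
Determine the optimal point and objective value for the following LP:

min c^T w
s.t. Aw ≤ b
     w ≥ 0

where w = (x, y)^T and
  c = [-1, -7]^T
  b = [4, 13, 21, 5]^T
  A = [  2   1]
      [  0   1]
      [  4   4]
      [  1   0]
Each vertex is the intersection of two constraint boundaries that also satisfies all remaining constraints:
  x = 0 and y = 0 → (0, 0)
  2x + y = 4 and y = 0 → (2, 0)
  2x + y = 4 and x = 0 → (0, 4)

Evaluating z = -x - 7y at each vertex:
  (0, 0): z = 0
  (2, 0): z = -2
  (0, 4): z = -28

The minimum is at (0, 4) with z = -28.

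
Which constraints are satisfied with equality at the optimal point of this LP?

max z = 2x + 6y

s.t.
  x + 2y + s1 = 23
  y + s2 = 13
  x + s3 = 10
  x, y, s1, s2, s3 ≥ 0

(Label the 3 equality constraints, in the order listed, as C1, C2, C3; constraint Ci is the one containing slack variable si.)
Optimal: x = 0, y = 11.5
Binding: C1, x ≥ 0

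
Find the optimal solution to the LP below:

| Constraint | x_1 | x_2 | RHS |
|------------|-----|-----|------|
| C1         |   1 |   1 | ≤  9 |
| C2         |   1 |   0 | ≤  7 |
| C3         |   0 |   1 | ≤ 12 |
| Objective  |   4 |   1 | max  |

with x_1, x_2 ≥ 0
x_1 = 7, x_2 = 2, z = 30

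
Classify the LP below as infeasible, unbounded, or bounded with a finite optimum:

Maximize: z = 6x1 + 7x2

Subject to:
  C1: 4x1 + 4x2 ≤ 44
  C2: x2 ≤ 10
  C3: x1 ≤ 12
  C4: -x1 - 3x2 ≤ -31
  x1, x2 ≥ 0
The point (1, 10) satisfies every constraint, so the LP is feasible; the constraints give x1 ≤ 12 and x2 ≤ 10, which with x1, x2 ≥ 0 keep the feasible region inside a bounded box. A feasible, bounded LP attains a finite optimum at a vertex.

Evaluating z = 6x1 + 7x2 at each vertex:
  (1, 10): z = 76

Bounded optimum: z* = 76 at (1, 10).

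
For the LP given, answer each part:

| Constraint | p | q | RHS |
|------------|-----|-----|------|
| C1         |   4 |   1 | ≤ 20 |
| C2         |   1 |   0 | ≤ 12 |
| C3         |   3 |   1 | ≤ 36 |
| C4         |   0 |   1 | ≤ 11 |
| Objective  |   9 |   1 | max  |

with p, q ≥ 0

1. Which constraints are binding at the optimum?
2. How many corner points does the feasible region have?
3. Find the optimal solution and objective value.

1. C1, q ≥ 0
2. 4
3. p = 5, q = 0, z = 45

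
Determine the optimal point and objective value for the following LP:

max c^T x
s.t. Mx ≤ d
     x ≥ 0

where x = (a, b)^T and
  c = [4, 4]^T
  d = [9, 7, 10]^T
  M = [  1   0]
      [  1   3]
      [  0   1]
a = 7, b = 0, z = 28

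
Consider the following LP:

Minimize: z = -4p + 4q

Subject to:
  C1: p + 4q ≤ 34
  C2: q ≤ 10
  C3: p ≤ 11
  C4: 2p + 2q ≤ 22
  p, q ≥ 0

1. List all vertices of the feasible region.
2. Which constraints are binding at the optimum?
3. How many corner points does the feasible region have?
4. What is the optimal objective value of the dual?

1. (0, 0), (11, 0), (3.333, 7.667), (0, 8.5)
2. C3, C4, q ≥ 0
3. 4
4. -44 (by strong duality, equal to the primal optimum)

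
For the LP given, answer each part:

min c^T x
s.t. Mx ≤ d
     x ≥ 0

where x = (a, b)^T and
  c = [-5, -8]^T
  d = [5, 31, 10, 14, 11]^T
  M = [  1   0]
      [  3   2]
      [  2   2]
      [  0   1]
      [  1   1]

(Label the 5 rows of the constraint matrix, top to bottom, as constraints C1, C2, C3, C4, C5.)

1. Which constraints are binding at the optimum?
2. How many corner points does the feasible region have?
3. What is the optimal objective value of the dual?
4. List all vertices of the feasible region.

1. C3, a ≥ 0
2. 3
3. -40 (by strong duality, equal to the primal optimum)
4. (0, 0), (5, 0), (0, 5)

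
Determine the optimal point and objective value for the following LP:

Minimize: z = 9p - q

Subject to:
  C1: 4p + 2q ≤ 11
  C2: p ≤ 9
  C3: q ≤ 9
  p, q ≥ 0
Each vertex is the intersection of two constraint boundaries that also satisfies all remaining constraints:
  p = 0 and q = 0 → (0, 0)
  4p + 2q = 11 and q = 0 → (2.75, 0)
  4p + 2q = 11 and p = 0 → (0, 5.5)

Evaluating z = 9p - q at each vertex:
  (0, 0): z = 0
  (2.75, 0): z = 24.75
  (0, 5.5): z = -5.5

The minimum is at (0, 5.5) with z = -5.5.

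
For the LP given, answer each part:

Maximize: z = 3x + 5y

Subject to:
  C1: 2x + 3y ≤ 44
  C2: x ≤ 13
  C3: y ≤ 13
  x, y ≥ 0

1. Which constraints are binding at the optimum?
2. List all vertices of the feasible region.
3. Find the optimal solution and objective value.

1. C1, C3
2. (0, 0), (13, 0), (13, 6), (2.5, 13), (0, 13)
3. x = 2.5, y = 13, z = 72.5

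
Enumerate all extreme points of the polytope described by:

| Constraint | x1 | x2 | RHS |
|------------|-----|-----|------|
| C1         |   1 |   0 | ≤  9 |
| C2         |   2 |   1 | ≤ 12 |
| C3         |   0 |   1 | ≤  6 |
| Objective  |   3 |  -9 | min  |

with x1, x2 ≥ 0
Each vertex is the intersection of two constraint boundaries that also satisfies all remaining constraints:
  x1 = 0 and x2 = 0 → (0, 0)
  2x1 + x2 = 12 and x2 = 0 → (6, 0)
  2x1 + x2 = 12 and x2 = 6 → (3, 6)
  x2 = 6 and x1 = 0 → (0, 6)

Vertices: (0, 0), (6, 0), (3, 6), (0, 6)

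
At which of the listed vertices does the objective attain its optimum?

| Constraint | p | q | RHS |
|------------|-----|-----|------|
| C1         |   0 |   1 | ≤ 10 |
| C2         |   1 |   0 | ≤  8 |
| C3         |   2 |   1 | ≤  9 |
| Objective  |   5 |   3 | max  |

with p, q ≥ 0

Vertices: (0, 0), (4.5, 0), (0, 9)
Evaluating z = 5p + 3q at each vertex:
  (0, 0): z = 0
  (4.5, 0): z = 22.5
  (0, 9): z = 27

The largest value is z = 27, attained at (0, 9).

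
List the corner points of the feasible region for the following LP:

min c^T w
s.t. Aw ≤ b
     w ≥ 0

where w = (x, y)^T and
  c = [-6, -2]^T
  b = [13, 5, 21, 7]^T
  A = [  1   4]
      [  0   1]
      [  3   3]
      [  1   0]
Each vertex is the intersection of two constraint boundaries that also satisfies all remaining constraints:
  x = 0 and y = 0 → (0, 0)
  3x + 3y = 21 and x = 7 → (7, 0)
  x + 4y = 13 and 3x + 3y = 21 → (5, 2)
  x + 4y = 13 and x = 0 → (0, 3.25)

Vertices: (0, 0), (7, 0), (5, 2), (0, 3.25)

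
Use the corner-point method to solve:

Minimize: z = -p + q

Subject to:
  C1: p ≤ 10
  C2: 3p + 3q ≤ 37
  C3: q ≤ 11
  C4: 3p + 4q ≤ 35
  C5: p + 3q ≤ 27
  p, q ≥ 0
Each vertex is the intersection of two constraint boundaries that also satisfies all remaining constraints:
  p = 0 and q = 0 → (0, 0)
  p = 10 and q = 0 → (10, 0)
  p = 10 and 3p + 4q = 35 → (10, 1.25)
  3p + 4q = 35 and p = 0 → (0, 8.75)

Evaluating z = -p + q at each vertex:
  (0, 0): z = 0
  (10, 0): z = -10
  (10, 1.25): z = -8.75
  (0, 8.75): z = 8.75

The minimum is at (10, 0) with z = -10.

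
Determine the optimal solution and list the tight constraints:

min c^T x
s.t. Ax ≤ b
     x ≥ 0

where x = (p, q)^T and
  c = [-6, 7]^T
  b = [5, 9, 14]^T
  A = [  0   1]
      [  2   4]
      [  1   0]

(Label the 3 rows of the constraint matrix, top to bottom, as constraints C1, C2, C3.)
Optimal: p = 4.5, q = 0
Binding: C2, q ≥ 0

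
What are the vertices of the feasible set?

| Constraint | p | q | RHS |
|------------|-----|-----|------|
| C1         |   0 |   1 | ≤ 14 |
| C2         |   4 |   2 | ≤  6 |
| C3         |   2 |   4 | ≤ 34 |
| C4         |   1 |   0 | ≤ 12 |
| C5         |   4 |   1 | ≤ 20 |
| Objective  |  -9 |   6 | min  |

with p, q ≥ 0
Each vertex is the intersection of two constraint boundaries that also satisfies all remaining constraints:
  p = 0 and q = 0 → (0, 0)
  4p + 2q = 6 and q = 0 → (1.5, 0)
  4p + 2q = 6 and p = 0 → (0, 3)

Vertices: (0, 0), (1.5, 0), (0, 3)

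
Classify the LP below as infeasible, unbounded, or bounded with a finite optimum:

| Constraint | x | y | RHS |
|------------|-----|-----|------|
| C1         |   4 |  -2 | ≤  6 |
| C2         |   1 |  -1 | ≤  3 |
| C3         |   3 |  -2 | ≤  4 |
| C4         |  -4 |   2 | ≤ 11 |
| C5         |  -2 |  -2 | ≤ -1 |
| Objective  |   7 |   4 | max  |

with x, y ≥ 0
Feasible point: (0, 1) satisfies every constraint, so the LP is feasible.
Direction d = (1, 2): for each constraint row a, a·d ≤ 0 —
  (4)(1) + (-2)(2) = 0 ≤ 0
  (1)(1) + (-1)(2) = -1 ≤ 0
  (3)(1) + (-2)(2) = -1 ≤ 0
  (-4)(1) + (2)(2) = 0 ≤ 0
  (-2)(1) + (-2)(2) = -6 ≤ 0
and d ≥ 0, so (0, 1) + t·d stays feasible for every t ≥ 0. Along this ray z = 7x + 4y changes by 15 per unit t, so z → +∞.

Unbounded — the objective can increase without bound over the feasible region.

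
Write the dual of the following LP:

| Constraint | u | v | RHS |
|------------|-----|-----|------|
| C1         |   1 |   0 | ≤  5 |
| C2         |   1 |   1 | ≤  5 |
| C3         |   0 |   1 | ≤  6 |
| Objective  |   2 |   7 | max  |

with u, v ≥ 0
Minimize: z = 5y1 + 5y2 + 6y3

Subject to:
  C1: -y1 - y2 ≤ -2
  C2: -y2 - y3 ≤ -7
  y1, y2, y3 ≥ 0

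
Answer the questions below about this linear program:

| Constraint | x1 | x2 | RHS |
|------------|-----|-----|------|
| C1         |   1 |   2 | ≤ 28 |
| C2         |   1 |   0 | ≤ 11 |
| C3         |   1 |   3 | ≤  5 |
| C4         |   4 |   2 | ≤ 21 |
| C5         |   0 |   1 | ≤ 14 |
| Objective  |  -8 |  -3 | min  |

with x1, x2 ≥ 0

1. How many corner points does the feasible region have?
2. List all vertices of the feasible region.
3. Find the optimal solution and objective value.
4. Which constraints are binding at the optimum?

1. 3
2. (0, 0), (5, 0), (0, 1.667)
3. x1 = 5, x2 = 0, z = -40
4. C3, x2 ≥ 0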